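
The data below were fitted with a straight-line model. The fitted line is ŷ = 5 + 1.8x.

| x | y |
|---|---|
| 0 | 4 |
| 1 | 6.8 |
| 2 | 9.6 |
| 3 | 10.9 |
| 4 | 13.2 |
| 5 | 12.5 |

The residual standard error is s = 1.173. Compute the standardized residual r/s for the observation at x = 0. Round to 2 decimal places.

-0.85

ŷ = 5 + 1.8·0 = 5
r = 4 − 5 = -1
r/s = -1 / 1.173 = -0.85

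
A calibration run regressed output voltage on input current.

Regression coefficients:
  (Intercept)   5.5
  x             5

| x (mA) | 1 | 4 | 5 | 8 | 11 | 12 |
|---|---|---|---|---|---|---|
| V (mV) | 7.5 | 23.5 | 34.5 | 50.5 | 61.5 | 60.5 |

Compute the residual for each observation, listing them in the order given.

-3, -2, 4, 5, 1, -5

x=1: ŷ = 5.5 + 5·1 = 10.5; r = 7.5 − 10.5 = -3
x=4: ŷ = 5.5 + 5·4 = 25.5; r = 23.5 − 25.5 = -2
x=5: ŷ = 5.5 + 5·5 = 30.5; r = 34.5 − 30.5 = 4
x=8: ŷ = 5.5 + 5·8 = 45.5; r = 50.5 − 45.5 = 5
x=11: ŷ = 5.5 + 5·11 = 60.5; r = 61.5 − 60.5 = 1
x=12: ŷ = 5.5 + 5·12 = 65.5; r = 60.5 − 65.5 = -5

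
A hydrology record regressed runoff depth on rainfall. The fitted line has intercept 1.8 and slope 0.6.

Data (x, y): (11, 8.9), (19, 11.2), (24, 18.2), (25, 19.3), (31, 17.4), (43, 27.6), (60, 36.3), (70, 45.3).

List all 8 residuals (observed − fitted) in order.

0.5, -2, 2, 2.5, -3, 0, -1.5, 1.5

x=11: ŷ = 1.8 + 0.6·11 = 8.4; e = 8.9 − 8.4 = 0.5
x=19: ŷ = 1.8 + 0.6·19 = 13.2; e = 11.2 − 13.2 = -2
x=24: ŷ = 1.8 + 0.6·24 = 16.2; e = 18.2 − 16.2 = 2
x=25: ŷ = 1.8 + 0.6·25 = 16.8; e = 19.3 − 16.8 = 2.5
x=31: ŷ = 1.8 + 0.6·31 = 20.4; e = 17.4 − 20.4 = -3
x=43: ŷ = 1.8 + 0.6·43 = 27.6; e = 27.6 − 27.6 = 0
x=60: ŷ = 1.8 + 0.6·60 = 37.8; e = 36.3 − 37.8 = -1.5
x=70: ŷ = 1.8 + 0.6·70 = 43.8; e = 45.3 − 43.8 = 1.5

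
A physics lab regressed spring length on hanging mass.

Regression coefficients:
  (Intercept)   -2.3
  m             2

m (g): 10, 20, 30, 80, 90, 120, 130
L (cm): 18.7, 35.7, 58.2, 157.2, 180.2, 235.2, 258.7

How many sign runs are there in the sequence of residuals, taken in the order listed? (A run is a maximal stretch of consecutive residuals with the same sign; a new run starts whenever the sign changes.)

7 runs

m=10: L̂ = -2.3 + 2·10 = 17.7; r = 18.7 − 17.7 = 1
m=20: L̂ = -2.3 + 2·20 = 37.7; r = 35.7 − 37.7 = -2
m=30: L̂ = -2.3 + 2·30 = 57.7; r = 58.2 − 57.7 = 0.5
m=80: L̂ = -2.3 + 2·80 = 157.7; r = 157.2 − 157.7 = -0.5
m=90: L̂ = -2.3 + 2·90 = 177.7; r = 180.2 − 177.7 = 2.5
m=120: L̂ = -2.3 + 2·120 = 237.7; r = 235.2 − 237.7 = -2.5
m=130: L̂ = -2.3 + 2·130 = 257.7; r = 258.7 − 257.7 = 1
Signs: + − + − + − +
Runs: +×1, −×1, +×1, −×1, +×1, −×1, +×1 → 7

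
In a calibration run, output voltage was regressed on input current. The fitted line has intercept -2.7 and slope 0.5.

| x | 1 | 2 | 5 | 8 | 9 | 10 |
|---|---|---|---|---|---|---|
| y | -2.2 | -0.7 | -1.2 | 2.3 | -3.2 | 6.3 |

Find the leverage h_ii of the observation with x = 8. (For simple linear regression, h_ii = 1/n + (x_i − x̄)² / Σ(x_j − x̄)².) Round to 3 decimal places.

x̄ = (1 + 2 + 5 + 8 + 9 + 10)/6 = 5.83333
Σ(x − x̄)² = 23.3611 + 14.6944 + 0.694444 + 4.69444 + 10.0278 + 17.3611 = 70.8333
h = 1/6 + (2.16667)²/70.8333 = 0.166667 + 0.0662745 = 0.233

h = 0.233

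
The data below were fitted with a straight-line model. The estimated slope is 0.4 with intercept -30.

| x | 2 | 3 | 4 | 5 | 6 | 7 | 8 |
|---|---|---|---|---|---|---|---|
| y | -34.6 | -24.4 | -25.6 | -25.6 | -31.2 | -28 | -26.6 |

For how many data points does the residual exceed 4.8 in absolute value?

x=2: ŷ = -30 + 0.4·2 = -29.2; e = -34.6 − (-29.2) = -5.4
x=3: ŷ = -30 + 0.4·3 = -28.8; e = -24.4 − (-28.8) = 4.4
x=4: ŷ = -30 + 0.4·4 = -28.4; e = -25.6 − (-28.4) = 2.8
x=5: ŷ = -30 + 0.4·5 = -28; e = -25.6 − (-28) = 2.4
x=6: ŷ = -30 + 0.4·6 = -27.6; e = -31.2 − (-27.6) = -3.6
x=7: ŷ = -30 + 0.4·7 = -27.2; e = -28 − (-27.2) = -0.8
x=8: ŷ = -30 + 0.4·8 = -26.8; e = -26.6 − (-26.8) = 0.2
|e| > 4.8: x=2 (|e|=5.4) → 1

1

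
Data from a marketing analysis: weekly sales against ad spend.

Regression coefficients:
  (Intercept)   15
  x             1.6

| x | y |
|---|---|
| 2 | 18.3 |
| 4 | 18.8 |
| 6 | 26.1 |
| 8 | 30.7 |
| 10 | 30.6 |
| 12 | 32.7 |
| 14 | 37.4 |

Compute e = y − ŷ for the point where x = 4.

ŷ = 15 + 1.6·4 = 21.4
e = 18.8 − 21.4 = -2.6

e = -2.6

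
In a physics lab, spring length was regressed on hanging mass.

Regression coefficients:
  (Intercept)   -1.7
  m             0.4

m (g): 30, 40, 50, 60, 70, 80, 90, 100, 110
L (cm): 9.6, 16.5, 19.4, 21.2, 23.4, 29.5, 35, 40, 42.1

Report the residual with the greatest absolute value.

m=30: ŷ = -1.7 + 0.4·30 = 10.3; e = 9.6 − 10.3 = -0.7
m=40: ŷ = -1.7 + 0.4·40 = 14.3; e = 16.5 − 14.3 = 2.2
m=50: ŷ = -1.7 + 0.4·50 = 18.3; e = 19.4 − 18.3 = 1.1
m=60: ŷ = -1.7 + 0.4·60 = 22.3; e = 21.2 − 22.3 = -1.1
m=70: ŷ = -1.7 + 0.4·70 = 26.3; e = 23.4 − 26.3 = -2.9
m=80: ŷ = -1.7 + 0.4·80 = 30.3; e = 29.5 − 30.3 = -0.8
m=90: ŷ = -1.7 + 0.4·90 = 34.3; e = 35 − 34.3 = 0.7
m=100: ŷ = -1.7 + 0.4·100 = 38.3; e = 40 − 38.3 = 1.7
m=110: ŷ = -1.7 + 0.4·110 = 42.3; e = 42.1 − 42.3 = -0.2
Largest |e| is 2.9 at m = 70, residual -2.9.

e = -2.9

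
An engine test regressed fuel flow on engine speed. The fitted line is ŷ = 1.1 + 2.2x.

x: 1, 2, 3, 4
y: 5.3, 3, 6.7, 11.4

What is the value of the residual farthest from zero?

x=1: ŷ = 1.1 + 2.2·1 = 3.3; e = 5.3 − 3.3 = 2
x=2: ŷ = 1.1 + 2.2·2 = 5.5; e = 3 − 5.5 = -2.5
x=3: ŷ = 1.1 + 2.2·3 = 7.7; e = 6.7 − 7.7 = -1
x=4: ŷ = 1.1 + 2.2·4 = 9.9; e = 11.4 − 9.9 = 1.5
Largest |e| is 2.5 at x = 2, residual -2.5.

e = -2.5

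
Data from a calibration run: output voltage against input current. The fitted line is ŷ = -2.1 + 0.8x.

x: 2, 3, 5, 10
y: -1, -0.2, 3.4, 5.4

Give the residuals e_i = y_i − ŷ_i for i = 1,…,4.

-0.5, -0.5, 1.5, -0.5

x=2: ŷ = -2.1 + 0.8·2 = -0.5; e = -1 − (-0.5) = -0.5
x=3: ŷ = -2.1 + 0.8·3 = 0.3; e = -0.2 − 0.3 = -0.5
x=5: ŷ = -2.1 + 0.8·5 = 1.9; e = 3.4 − 1.9 = 1.5
x=10: ŷ = -2.1 + 0.8·10 = 5.9; e = 5.4 − 5.9 = -0.5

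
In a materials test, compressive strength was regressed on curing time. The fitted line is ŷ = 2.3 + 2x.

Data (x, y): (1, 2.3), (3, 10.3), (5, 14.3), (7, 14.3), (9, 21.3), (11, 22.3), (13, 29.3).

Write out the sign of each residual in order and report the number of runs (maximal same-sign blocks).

x=1: ŷ = 2.3 + 2·1 = 4.3; r = 2.3 − 4.3 = -2
x=3: ŷ = 2.3 + 2·3 = 8.3; r = 10.3 − 8.3 = 2
x=5: ŷ = 2.3 + 2·5 = 12.3; r = 14.3 − 12.3 = 2
x=7: ŷ = 2.3 + 2·7 = 16.3; r = 14.3 − 16.3 = -2
x=9: ŷ = 2.3 + 2·9 = 20.3; r = 21.3 − 20.3 = 1
x=11: ŷ = 2.3 + 2·11 = 24.3; r = 22.3 − 24.3 = -2
x=13: ŷ = 2.3 + 2·13 = 28.3; r = 29.3 − 28.3 = 1
Signs: − + + − + − +
Runs: −×1, +×2, −×1, +×1, −×1, +×1 → 6

6 runs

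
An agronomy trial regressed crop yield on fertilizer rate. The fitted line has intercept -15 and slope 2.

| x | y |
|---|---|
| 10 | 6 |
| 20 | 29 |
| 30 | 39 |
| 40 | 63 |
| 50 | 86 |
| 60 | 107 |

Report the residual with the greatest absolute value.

x=10: ŷ = -15 + 2·10 = 5; r = 6 − 5 = 1
x=20: ŷ = -15 + 2·20 = 25; r = 29 − 25 = 4
x=30: ŷ = -15 + 2·30 = 45; r = 39 − 45 = -6
x=40: ŷ = -15 + 2·40 = 65; r = 63 − 65 = -2
x=50: ŷ = -15 + 2·50 = 85; r = 86 − 85 = 1
x=60: ŷ = -15 + 2·60 = 105; r = 107 − 105 = 2
Largest |r| is 6 at x = 30, residual -6.

r = -6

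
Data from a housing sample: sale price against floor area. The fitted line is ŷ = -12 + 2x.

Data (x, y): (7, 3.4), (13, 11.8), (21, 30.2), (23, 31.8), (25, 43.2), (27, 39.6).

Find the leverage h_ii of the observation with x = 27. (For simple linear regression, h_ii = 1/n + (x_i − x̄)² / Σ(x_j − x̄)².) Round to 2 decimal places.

h = 0.36

x̄ = (7 + 13 + 21 + 23 + 25 + 27)/6 = 19.3333
Σ(x − x̄)² = 152.111 + 40.1111 + 2.77778 + 13.4444 + 32.1111 + 58.7778 = 299.333
h = 1/6 + (7.66667)²/299.333 = 0.166667 + 0.196362 = 0.36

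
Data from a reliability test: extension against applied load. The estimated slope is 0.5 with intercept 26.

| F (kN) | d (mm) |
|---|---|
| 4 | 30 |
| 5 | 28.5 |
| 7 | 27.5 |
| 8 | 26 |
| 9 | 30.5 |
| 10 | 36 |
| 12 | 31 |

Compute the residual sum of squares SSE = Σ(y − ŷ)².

SSE = 50

F=4: ŷ = 26 + 0.5·4 = 28; r = 30 − 28 = 2
F=5: ŷ = 26 + 0.5·5 = 28.5; r = 28.5 − 28.5 = 0
F=7: ŷ = 26 + 0.5·7 = 29.5; r = 27.5 − 29.5 = -2
F=8: ŷ = 26 + 0.5·8 = 30; r = 26 − 30 = -4
F=9: ŷ = 26 + 0.5·9 = 30.5; r = 30.5 − 30.5 = 0
F=10: ŷ = 26 + 0.5·10 = 31; r = 36 − 31 = 5
F=12: ŷ = 26 + 0.5·12 = 32; r = 31 − 32 = -1
SSE = 4 + 0 + 4 + 16 + 0 + 25 + 1 = 50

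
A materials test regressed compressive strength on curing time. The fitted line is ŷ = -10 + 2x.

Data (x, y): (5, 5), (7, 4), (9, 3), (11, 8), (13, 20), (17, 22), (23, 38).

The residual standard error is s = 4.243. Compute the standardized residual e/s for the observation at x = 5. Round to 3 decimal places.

ŷ = -10 + 2·5 = 0
e = 5 − 0 = 5
e/s = 5 / 4.243 = 1.178

1.178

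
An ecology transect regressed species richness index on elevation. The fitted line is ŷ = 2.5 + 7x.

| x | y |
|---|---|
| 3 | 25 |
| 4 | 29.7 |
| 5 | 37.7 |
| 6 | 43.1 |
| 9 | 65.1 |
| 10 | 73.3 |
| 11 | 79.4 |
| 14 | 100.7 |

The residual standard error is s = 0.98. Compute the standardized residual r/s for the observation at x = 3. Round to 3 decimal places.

1.531

ŷ = 2.5 + 7·3 = 23.5
r = 25 − 23.5 = 1.5
r/s = 1.5 / 0.98 = 1.531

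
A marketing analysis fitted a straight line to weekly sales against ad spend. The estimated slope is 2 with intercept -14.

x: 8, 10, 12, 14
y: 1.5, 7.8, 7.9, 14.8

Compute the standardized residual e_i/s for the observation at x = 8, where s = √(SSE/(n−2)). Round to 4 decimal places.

x=8: ŷ = -14 + 2·8 = 2; e = 1.5 − 2 = -0.5
x=10: ŷ = -14 + 2·10 = 6; e = 7.8 − 6 = 1.8
x=12: ŷ = -14 + 2·12 = 10; e = 7.9 − 10 = -2.1
x=14: ŷ = -14 + 2·14 = 14; e = 14.8 − 14 = 0.8
SSE = 0.25 + 3.24 + 4.41 + 0.64 = 8.54
s = √(8.54/2) = 2.0664
e/s = -0.5 / 2.0664 = -0.2420

-0.2420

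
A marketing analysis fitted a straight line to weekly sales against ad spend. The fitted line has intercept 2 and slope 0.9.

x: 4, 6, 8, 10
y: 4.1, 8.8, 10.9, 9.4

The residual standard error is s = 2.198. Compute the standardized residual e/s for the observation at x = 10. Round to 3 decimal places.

ŷ = 2 + 0.9·10 = 11
e = 9.4 − 11 = -1.6
e/s = -1.6 / 2.198 = -0.728

-0.728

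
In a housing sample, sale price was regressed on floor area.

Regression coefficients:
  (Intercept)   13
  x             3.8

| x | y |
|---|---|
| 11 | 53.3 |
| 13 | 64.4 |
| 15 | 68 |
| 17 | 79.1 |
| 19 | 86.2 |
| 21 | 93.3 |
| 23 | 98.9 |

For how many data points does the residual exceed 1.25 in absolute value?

x=11: ŷ = 13 + 3.8·11 = 54.8; e = 53.3 − 54.8 = -1.5
x=13: ŷ = 13 + 3.8·13 = 62.4; e = 64.4 − 62.4 = 2
x=15: ŷ = 13 + 3.8·15 = 70; e = 68 − 70 = -2
x=17: ŷ = 13 + 3.8·17 = 77.6; e = 79.1 − 77.6 = 1.5
x=19: ŷ = 13 + 3.8·19 = 85.2; e = 86.2 − 85.2 = 1
x=21: ŷ = 13 + 3.8·21 = 92.8; e = 93.3 − 92.8 = 0.5
x=23: ŷ = 13 + 3.8·23 = 100.4; e = 98.9 − 100.4 = -1.5
|e| > 1.25: x=11 (|e|=1.5), x=13 (|e|=2), x=15 (|e|=2), x=17 (|e|=1.5), x=23 (|e|=1.5) → 5

5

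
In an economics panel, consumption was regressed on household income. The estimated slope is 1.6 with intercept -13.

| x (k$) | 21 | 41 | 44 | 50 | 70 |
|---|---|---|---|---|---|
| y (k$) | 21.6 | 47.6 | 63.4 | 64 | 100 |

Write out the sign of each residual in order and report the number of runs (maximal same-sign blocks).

x=21: ŷ = -13 + 1.6·21 = 20.6; r = 21.6 − 20.6 = 1
x=41: ŷ = -13 + 1.6·41 = 52.6; r = 47.6 − 52.6 = -5
x=44: ŷ = -13 + 1.6·44 = 57.4; r = 63.4 − 57.4 = 6
x=50: ŷ = -13 + 1.6·50 = 67; r = 64 − 67 = -3
x=70: ŷ = -13 + 1.6·70 = 99; r = 100 − 99 = 1
Signs: + − + − +
Runs: +×1, −×1, +×1, −×1, +×1 → 5

5 runs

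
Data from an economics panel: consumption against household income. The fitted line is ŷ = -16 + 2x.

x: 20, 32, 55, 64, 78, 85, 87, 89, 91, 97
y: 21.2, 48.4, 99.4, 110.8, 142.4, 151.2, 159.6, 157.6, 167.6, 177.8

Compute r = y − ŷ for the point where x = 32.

r = 0.4

ŷ = -16 + 2·32 = 48
r = 48.4 − 48 = 0.4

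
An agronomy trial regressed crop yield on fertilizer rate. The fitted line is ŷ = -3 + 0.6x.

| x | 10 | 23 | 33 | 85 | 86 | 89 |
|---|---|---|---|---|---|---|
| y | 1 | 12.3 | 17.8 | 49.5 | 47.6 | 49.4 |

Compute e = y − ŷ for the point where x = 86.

ŷ = -3 + 0.6·86 = 48.6
e = 47.6 − 48.6 = -1

e = -1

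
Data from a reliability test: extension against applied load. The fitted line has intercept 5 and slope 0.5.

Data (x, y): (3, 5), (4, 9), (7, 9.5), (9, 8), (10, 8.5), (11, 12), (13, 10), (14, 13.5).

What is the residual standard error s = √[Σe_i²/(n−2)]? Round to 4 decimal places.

s = 1.7559

x=3: ŷ = 5 + 0.5·3 = 6.5; e = 5 − 6.5 = -1.5
x=4: ŷ = 5 + 0.5·4 = 7; e = 9 − 7 = 2
x=7: ŷ = 5 + 0.5·7 = 8.5; e = 9.5 − 8.5 = 1
x=9: ŷ = 5 + 0.5·9 = 9.5; e = 8 − 9.5 = -1.5
x=10: ŷ = 5 + 0.5·10 = 10; e = 8.5 − 10 = -1.5
x=11: ŷ = 5 + 0.5·11 = 10.5; e = 12 − 10.5 = 1.5
x=13: ŷ = 5 + 0.5·13 = 11.5; e = 10 − 11.5 = -1.5
x=14: ŷ = 5 + 0.5·14 = 12; e = 13.5 − 12 = 1.5
SSE = 2.25 + 4 + 1 + 2.25 + 2.25 + 2.25 + 2.25 + 2.25 = 18.5
s = √(18.5/6) = √3.08333 ≈ 1.7559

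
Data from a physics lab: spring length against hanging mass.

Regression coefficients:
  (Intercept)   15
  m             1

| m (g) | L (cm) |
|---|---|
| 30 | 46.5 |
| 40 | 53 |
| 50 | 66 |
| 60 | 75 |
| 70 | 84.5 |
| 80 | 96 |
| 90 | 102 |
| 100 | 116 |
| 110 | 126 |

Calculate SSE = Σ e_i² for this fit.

m=30: L̂ = 15 + 30 = 45; e = 46.5 − 45 = 1.5
m=40: L̂ = 15 + 40 = 55; e = 53 − 55 = -2
m=50: L̂ = 15 + 50 = 65; e = 66 − 65 = 1
m=60: L̂ = 15 + 60 = 75; e = 75 − 75 = 0
m=70: L̂ = 15 + 70 = 85; e = 84.5 − 85 = -0.5
m=80: L̂ = 15 + 80 = 95; e = 96 − 95 = 1
m=90: L̂ = 15 + 90 = 105; e = 102 − 105 = -3
m=100: L̂ = 15 + 100 = 115; e = 116 − 115 = 1
m=110: L̂ = 15 + 110 = 125; e = 126 − 125 = 1
SSE = 2.25 + 4 + 1 + 0 + 0.25 + 1 + 9 + 1 + 1 = 19.5

SSE = 19.5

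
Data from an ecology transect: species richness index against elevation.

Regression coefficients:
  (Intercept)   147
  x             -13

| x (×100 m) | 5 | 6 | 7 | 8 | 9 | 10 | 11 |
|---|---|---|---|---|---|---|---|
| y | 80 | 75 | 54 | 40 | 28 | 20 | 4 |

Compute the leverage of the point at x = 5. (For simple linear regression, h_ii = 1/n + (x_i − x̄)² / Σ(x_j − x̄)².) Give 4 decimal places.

h = 0.4643

x̄ = (5 + 6 + 7 + 8 + 9 + 10 + 11)/7 = 8
Σ(x − x̄)² = 9 + 4 + 1 + 0 + 1 + 4 + 9 = 28
h = 1/7 + (-3)²/28 = 0.142857 + 0.321429 = 0.4643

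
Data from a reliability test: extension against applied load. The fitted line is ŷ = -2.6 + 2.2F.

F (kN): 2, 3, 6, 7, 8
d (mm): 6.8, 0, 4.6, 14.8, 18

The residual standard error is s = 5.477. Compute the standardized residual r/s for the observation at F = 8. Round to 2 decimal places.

ŷ = -2.6 + 2.2·8 = 15
r = 18 − 15 = 3
r/s = 3 / 5.477 = 0.55

0.55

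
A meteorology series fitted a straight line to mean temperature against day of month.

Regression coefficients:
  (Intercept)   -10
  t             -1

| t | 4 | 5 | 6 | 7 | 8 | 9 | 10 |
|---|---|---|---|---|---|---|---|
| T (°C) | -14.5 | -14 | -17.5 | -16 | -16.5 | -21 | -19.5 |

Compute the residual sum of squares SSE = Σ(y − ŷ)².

t=4: T̂ = -10 − 4 = -14; r = -14.5 − (-14) = -0.5
t=5: T̂ = -10 − 5 = -15; r = -14 − (-15) = 1
t=6: T̂ = -10 − 6 = -16; r = -17.5 − (-16) = -1.5
t=7: T̂ = -10 − 7 = -17; r = -16 − (-17) = 1
t=8: T̂ = -10 − 8 = -18; r = -16.5 − (-18) = 1.5
t=9: T̂ = -10 − 9 = -19; r = -21 − (-19) = -2
t=10: T̂ = -10 − 10 = -20; r = -19.5 − (-20) = 0.5
SSE = 0.25 + 1 + 2.25 + 1 + 2.25 + 4 + 0.25 = 11

SSE = 11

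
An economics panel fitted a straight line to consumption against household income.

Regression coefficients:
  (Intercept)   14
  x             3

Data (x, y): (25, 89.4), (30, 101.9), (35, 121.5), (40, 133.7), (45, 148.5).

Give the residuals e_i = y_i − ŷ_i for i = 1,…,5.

0.4, -2.1, 2.5, -0.3, -0.5

x=25: ŷ = 14 + 3·25 = 89; e = 89.4 − 89 = 0.4
x=30: ŷ = 14 + 3·30 = 104; e = 101.9 − 104 = -2.1
x=35: ŷ = 14 + 3·35 = 119; e = 121.5 − 119 = 2.5
x=40: ŷ = 14 + 3·40 = 134; e = 133.7 − 134 = -0.3
x=45: ŷ = 14 + 3·45 = 149; e = 148.5 − 149 = -0.5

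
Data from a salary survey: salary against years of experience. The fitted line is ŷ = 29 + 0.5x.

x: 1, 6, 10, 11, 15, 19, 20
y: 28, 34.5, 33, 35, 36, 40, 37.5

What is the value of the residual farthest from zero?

r = 2.5

x=1: ŷ = 29 + 0.5·1 = 29.5; r = 28 − 29.5 = -1.5
x=6: ŷ = 29 + 0.5·6 = 32; r = 34.5 − 32 = 2.5
x=10: ŷ = 29 + 0.5·10 = 34; r = 33 − 34 = -1
x=11: ŷ = 29 + 0.5·11 = 34.5; r = 35 − 34.5 = 0.5
x=15: ŷ = 29 + 0.5·15 = 36.5; r = 36 − 36.5 = -0.5
x=19: ŷ = 29 + 0.5·19 = 38.5; r = 40 − 38.5 = 1.5
x=20: ŷ = 29 + 0.5·20 = 39; r = 37.5 − 39 = -1.5
Largest |r| is 2.5 at x = 6, residual 2.5.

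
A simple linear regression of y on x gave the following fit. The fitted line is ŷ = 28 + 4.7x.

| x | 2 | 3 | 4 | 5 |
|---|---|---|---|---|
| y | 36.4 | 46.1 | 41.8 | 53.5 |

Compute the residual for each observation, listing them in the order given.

-1, 4, -5, 2

x=2: ŷ = 28 + 4.7·2 = 37.4; r = 36.4 − 37.4 = -1
x=3: ŷ = 28 + 4.7·3 = 42.1; r = 46.1 − 42.1 = 4
x=4: ŷ = 28 + 4.7·4 = 46.8; r = 41.8 − 46.8 = -5
x=5: ŷ = 28 + 4.7·5 = 51.5; r = 53.5 − 51.5 = 2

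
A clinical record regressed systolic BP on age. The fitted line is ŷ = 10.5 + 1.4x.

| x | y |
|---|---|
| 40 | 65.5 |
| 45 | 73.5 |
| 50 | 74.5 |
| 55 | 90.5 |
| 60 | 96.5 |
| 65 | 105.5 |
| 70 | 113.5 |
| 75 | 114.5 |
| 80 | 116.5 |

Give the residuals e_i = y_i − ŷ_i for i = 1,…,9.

x=40: ŷ = 10.5 + 1.4·40 = 66.5; e = 65.5 − 66.5 = -1
x=45: ŷ = 10.5 + 1.4·45 = 73.5; e = 73.5 − 73.5 = 0
x=50: ŷ = 10.5 + 1.4·50 = 80.5; e = 74.5 − 80.5 = -6
x=55: ŷ = 10.5 + 1.4·55 = 87.5; e = 90.5 − 87.5 = 3
x=60: ŷ = 10.5 + 1.4·60 = 94.5; e = 96.5 − 94.5 = 2
x=65: ŷ = 10.5 + 1.4·65 = 101.5; e = 105.5 − 101.5 = 4
x=70: ŷ = 10.5 + 1.4·70 = 108.5; e = 113.5 − 108.5 = 5
x=75: ŷ = 10.5 + 1.4·75 = 115.5; e = 114.5 − 115.5 = -1
x=80: ŷ = 10.5 + 1.4·80 = 122.5; e = 116.5 − 122.5 = -6

-1, 0, -6, 3, 2, 4, 5, -1, -6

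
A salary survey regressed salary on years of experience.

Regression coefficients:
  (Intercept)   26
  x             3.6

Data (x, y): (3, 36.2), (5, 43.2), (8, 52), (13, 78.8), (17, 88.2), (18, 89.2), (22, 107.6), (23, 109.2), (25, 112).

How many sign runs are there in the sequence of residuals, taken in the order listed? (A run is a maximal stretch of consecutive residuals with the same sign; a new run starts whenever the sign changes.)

x=3: ŷ = 26 + 3.6·3 = 36.8; r = 36.2 − 36.8 = -0.6
x=5: ŷ = 26 + 3.6·5 = 44; r = 43.2 − 44 = -0.8
x=8: ŷ = 26 + 3.6·8 = 54.8; r = 52 − 54.8 = -2.8
x=13: ŷ = 26 + 3.6·13 = 72.8; r = 78.8 − 72.8 = 6
x=17: ŷ = 26 + 3.6·17 = 87.2; r = 88.2 − 87.2 = 1
x=18: ŷ = 26 + 3.6·18 = 90.8; r = 89.2 − 90.8 = -1.6
x=22: ŷ = 26 + 3.6·22 = 105.2; r = 107.6 − 105.2 = 2.4
x=23: ŷ = 26 + 3.6·23 = 108.8; r = 109.2 − 108.8 = 0.4
x=25: ŷ = 26 + 3.6·25 = 116; r = 112 − 116 = -4
Signs: − − − + + − + + −
Runs: −×3, +×2, −×1, +×2, −×1 → 5

5 runs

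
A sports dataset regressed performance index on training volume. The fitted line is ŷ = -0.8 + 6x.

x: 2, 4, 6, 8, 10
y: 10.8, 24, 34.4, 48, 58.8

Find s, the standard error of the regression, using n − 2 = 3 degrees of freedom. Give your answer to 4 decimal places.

x=2: ŷ = -0.8 + 6·2 = 11.2; r = 10.8 − 11.2 = -0.4
x=4: ŷ = -0.8 + 6·4 = 23.2; r = 24 − 23.2 = 0.8
x=6: ŷ = -0.8 + 6·6 = 35.2; r = 34.4 − 35.2 = -0.8
x=8: ŷ = -0.8 + 6·8 = 47.2; r = 48 − 47.2 = 0.8
x=10: ŷ = -0.8 + 6·10 = 59.2; r = 58.8 − 59.2 = -0.4
SSE = 0.16 + 0.64 + 0.64 + 0.64 + 0.16 = 2.24
s = √(2.24/3) = √0.746667 ≈ 0.8641

s = 0.8641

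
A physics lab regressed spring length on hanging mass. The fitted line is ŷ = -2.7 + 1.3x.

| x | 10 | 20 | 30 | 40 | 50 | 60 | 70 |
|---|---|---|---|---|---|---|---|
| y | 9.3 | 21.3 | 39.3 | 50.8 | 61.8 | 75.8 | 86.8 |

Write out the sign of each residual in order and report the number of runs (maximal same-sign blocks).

x=10: ŷ = -2.7 + 1.3·10 = 10.3; r = 9.3 − 10.3 = -1
x=20: ŷ = -2.7 + 1.3·20 = 23.3; r = 21.3 − 23.3 = -2
x=30: ŷ = -2.7 + 1.3·30 = 36.3; r = 39.3 − 36.3 = 3
x=40: ŷ = -2.7 + 1.3·40 = 49.3; r = 50.8 − 49.3 = 1.5
x=50: ŷ = -2.7 + 1.3·50 = 62.3; r = 61.8 − 62.3 = -0.5
x=60: ŷ = -2.7 + 1.3·60 = 75.3; r = 75.8 − 75.3 = 0.5
x=70: ŷ = -2.7 + 1.3·70 = 88.3; r = 86.8 − 88.3 = -1.5
Signs: − − + + − + −
Runs: −×2, +×2, −×1, +×1, −×1 → 5

5 runs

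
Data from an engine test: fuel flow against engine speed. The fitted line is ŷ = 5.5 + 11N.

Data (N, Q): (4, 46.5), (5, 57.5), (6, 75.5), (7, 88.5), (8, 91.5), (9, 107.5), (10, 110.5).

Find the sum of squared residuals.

N=4: ŷ = 5.5 + 11·4 = 49.5; r = 46.5 − 49.5 = -3
N=5: ŷ = 5.5 + 11·5 = 60.5; r = 57.5 − 60.5 = -3
N=6: ŷ = 5.5 + 11·6 = 71.5; r = 75.5 − 71.5 = 4
N=7: ŷ = 5.5 + 11·7 = 82.5; r = 88.5 − 82.5 = 6
N=8: ŷ = 5.5 + 11·8 = 93.5; r = 91.5 − 93.5 = -2
N=9: ŷ = 5.5 + 11·9 = 104.5; r = 107.5 − 104.5 = 3
N=10: ŷ = 5.5 + 11·10 = 115.5; r = 110.5 − 115.5 = -5
SSE = 9 + 9 + 16 + 36 + 4 + 9 + 25 = 108

SSE = 108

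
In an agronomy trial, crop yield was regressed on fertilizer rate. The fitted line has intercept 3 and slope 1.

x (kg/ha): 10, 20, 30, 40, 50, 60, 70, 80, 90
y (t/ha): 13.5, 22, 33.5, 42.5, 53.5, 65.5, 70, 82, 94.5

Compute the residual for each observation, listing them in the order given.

0.5, -1, 0.5, -0.5, 0.5, 2.5, -3, -1, 1.5

x=10: ŷ = 3 + 10 = 13; r = 13.5 − 13 = 0.5
x=20: ŷ = 3 + 20 = 23; r = 22 − 23 = -1
x=30: ŷ = 3 + 30 = 33; r = 33.5 − 33 = 0.5
x=40: ŷ = 3 + 40 = 43; r = 42.5 − 43 = -0.5
x=50: ŷ = 3 + 50 = 53; r = 53.5 − 53 = 0.5
x=60: ŷ = 3 + 60 = 63; r = 65.5 − 63 = 2.5
x=70: ŷ = 3 + 70 = 73; r = 70 − 73 = -3
x=80: ŷ = 3 + 80 = 83; r = 82 − 83 = -1
x=90: ŷ = 3 + 90 = 93; r = 94.5 − 93 = 1.5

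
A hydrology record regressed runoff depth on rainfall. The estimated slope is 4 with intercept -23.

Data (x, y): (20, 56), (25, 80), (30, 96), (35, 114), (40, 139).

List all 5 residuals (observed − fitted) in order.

x=20: ŷ = -23 + 4·20 = 57; e = 56 − 57 = -1
x=25: ŷ = -23 + 4·25 = 77; e = 80 − 77 = 3
x=30: ŷ = -23 + 4·30 = 97; e = 96 − 97 = -1
x=35: ŷ = -23 + 4·35 = 117; e = 114 − 117 = -3
x=40: ŷ = -23 + 4·40 = 137; e = 139 − 137 = 2

-1, 3, -1, -3, 2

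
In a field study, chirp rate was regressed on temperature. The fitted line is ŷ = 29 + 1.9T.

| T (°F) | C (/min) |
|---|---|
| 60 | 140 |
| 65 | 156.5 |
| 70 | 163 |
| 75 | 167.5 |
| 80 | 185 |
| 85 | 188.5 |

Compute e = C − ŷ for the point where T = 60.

e = -3

ŷ = 29 + 1.9·60 = 143
e = 140 − 143 = -3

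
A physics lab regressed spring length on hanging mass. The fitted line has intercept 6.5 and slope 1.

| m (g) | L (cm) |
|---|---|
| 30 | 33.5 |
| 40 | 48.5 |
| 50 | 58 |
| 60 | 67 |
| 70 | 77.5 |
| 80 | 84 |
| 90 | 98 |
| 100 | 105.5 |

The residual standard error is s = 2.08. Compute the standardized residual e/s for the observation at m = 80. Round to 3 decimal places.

-1.202

ŷ = 6.5 + 80 = 86.5
e = 84 − 86.5 = -2.5
e/s = -2.5 / 2.08 = -1.202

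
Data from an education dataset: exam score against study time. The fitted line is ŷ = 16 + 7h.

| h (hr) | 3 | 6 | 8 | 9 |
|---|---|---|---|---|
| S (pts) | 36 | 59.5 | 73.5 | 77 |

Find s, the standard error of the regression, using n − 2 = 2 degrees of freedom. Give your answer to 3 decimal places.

s = 2.179

h=3: ŷ = 16 + 7·3 = 37; r = 36 − 37 = -1
h=6: ŷ = 16 + 7·6 = 58; r = 59.5 − 58 = 1.5
h=8: ŷ = 16 + 7·8 = 72; r = 73.5 − 72 = 1.5
h=9: ŷ = 16 + 7·9 = 79; r = 77 − 79 = -2
SSE = 1 + 2.25 + 2.25 + 4 = 9.5
s = √(9.5/2) = √4.75 ≈ 2.179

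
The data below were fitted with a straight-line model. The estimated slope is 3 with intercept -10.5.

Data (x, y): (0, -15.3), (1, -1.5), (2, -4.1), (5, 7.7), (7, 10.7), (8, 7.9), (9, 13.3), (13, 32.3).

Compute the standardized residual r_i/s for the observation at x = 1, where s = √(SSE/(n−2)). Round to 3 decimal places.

1.312

x=0: ŷ = -10.5 + 3·0 = -10.5; r = -15.3 − (-10.5) = -4.8
x=1: ŷ = -10.5 + 3·1 = -7.5; r = -1.5 − (-7.5) = 6
x=2: ŷ = -10.5 + 3·2 = -4.5; r = -4.1 − (-4.5) = 0.4
x=5: ŷ = -10.5 + 3·5 = 4.5; r = 7.7 − 4.5 = 3.2
x=7: ŷ = -10.5 + 3·7 = 10.5; r = 10.7 − 10.5 = 0.2
x=8: ŷ = -10.5 + 3·8 = 13.5; r = 7.9 − 13.5 = -5.6
x=9: ŷ = -10.5 + 3·9 = 16.5; r = 13.3 − 16.5 = -3.2
x=13: ŷ = -10.5 + 3·13 = 28.5; r = 32.3 − 28.5 = 3.8
SSE = 23.04 + 36 + 0.16 + 10.24 + 0.04 + 31.36 + 10.24 + 14.44 = 125.52
s = √(125.52/6) = 4.57384
r/s = 6 / 4.57384 = 1.312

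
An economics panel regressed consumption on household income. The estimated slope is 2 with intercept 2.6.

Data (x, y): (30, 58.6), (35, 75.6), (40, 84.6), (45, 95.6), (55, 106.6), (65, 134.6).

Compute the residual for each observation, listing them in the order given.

-4, 3, 2, 3, -6, 2

x=30: ŷ = 2.6 + 2·30 = 62.6; r = 58.6 − 62.6 = -4
x=35: ŷ = 2.6 + 2·35 = 72.6; r = 75.6 − 72.6 = 3
x=40: ŷ = 2.6 + 2·40 = 82.6; r = 84.6 − 82.6 = 2
x=45: ŷ = 2.6 + 2·45 = 92.6; r = 95.6 − 92.6 = 3
x=55: ŷ = 2.6 + 2·55 = 112.6; r = 106.6 − 112.6 = -6
x=65: ŷ = 2.6 + 2·65 = 132.6; r = 134.6 − 132.6 = 2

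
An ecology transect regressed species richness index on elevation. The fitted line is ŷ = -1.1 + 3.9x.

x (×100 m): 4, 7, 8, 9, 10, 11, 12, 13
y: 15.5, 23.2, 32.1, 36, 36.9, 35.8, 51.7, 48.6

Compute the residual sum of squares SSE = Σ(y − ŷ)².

SSE = 92

x=4: ŷ = -1.1 + 3.9·4 = 14.5; e = 15.5 − 14.5 = 1
x=7: ŷ = -1.1 + 3.9·7 = 26.2; e = 23.2 − 26.2 = -3
x=8: ŷ = -1.1 + 3.9·8 = 30.1; e = 32.1 − 30.1 = 2
x=9: ŷ = -1.1 + 3.9·9 = 34; e = 36 − 34 = 2
x=10: ŷ = -1.1 + 3.9·10 = 37.9; e = 36.9 − 37.9 = -1
x=11: ŷ = -1.1 + 3.9·11 = 41.8; e = 35.8 − 41.8 = -6
x=12: ŷ = -1.1 + 3.9·12 = 45.7; e = 51.7 − 45.7 = 6
x=13: ŷ = -1.1 + 3.9·13 = 49.6; e = 48.6 − 49.6 = -1
SSE = 1 + 9 + 4 + 4 + 1 + 36 + 36 + 1 = 92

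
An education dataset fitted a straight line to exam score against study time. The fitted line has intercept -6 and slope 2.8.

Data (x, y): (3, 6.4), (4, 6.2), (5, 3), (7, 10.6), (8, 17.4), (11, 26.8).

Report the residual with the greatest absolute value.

x=3: ŷ = -6 + 2.8·3 = 2.4; e = 6.4 − 2.4 = 4
x=4: ŷ = -6 + 2.8·4 = 5.2; e = 6.2 − 5.2 = 1
x=5: ŷ = -6 + 2.8·5 = 8; e = 3 − 8 = -5
x=7: ŷ = -6 + 2.8·7 = 13.6; e = 10.6 − 13.6 = -3
x=8: ŷ = -6 + 2.8·8 = 16.4; e = 17.4 − 16.4 = 1
x=11: ŷ = -6 + 2.8·11 = 24.8; e = 26.8 − 24.8 = 2
Largest |e| is 5 at x = 5, residual -5.

e = -5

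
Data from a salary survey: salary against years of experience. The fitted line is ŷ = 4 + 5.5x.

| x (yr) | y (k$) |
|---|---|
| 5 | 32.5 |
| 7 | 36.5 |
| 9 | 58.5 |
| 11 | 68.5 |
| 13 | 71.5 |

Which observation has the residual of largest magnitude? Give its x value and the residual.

x = 7, r = -6

x=5: ŷ = 4 + 5.5·5 = 31.5; r = 32.5 − 31.5 = 1
x=7: ŷ = 4 + 5.5·7 = 42.5; r = 36.5 − 42.5 = -6
x=9: ŷ = 4 + 5.5·9 = 53.5; r = 58.5 − 53.5 = 5
x=11: ŷ = 4 + 5.5·11 = 64.5; r = 68.5 − 64.5 = 4
x=13: ŷ = 4 + 5.5·13 = 75.5; r = 71.5 − 75.5 = -4
Largest |r| is 6 at x = 7, residual -6.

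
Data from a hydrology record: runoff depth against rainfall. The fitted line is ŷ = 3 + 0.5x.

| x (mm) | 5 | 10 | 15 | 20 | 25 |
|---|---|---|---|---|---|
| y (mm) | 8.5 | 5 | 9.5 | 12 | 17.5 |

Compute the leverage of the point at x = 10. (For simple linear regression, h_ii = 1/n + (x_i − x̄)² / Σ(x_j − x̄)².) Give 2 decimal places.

x̄ = (5 + 10 + 15 + 20 + 25)/5 = 15
Σ(x − x̄)² = 100 + 25 + 0 + 25 + 100 = 250
h = 1/5 + (-5)²/250 = 0.2 + 0.1 = 0.30

h = 0.30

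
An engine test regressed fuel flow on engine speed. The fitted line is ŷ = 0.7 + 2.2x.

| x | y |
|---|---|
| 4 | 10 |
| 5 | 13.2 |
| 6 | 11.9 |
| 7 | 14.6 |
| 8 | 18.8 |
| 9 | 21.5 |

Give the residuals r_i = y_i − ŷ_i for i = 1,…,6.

x=4: ŷ = 0.7 + 2.2·4 = 9.5; r = 10 − 9.5 = 0.5
x=5: ŷ = 0.7 + 2.2·5 = 11.7; r = 13.2 − 11.7 = 1.5
x=6: ŷ = 0.7 + 2.2·6 = 13.9; r = 11.9 − 13.9 = -2
x=7: ŷ = 0.7 + 2.2·7 = 16.1; r = 14.6 − 16.1 = -1.5
x=8: ŷ = 0.7 + 2.2·8 = 18.3; r = 18.8 − 18.3 = 0.5
x=9: ŷ = 0.7 + 2.2·9 = 20.5; r = 21.5 − 20.5 = 1

0.5, 1.5, -2, -1.5, 0.5, 1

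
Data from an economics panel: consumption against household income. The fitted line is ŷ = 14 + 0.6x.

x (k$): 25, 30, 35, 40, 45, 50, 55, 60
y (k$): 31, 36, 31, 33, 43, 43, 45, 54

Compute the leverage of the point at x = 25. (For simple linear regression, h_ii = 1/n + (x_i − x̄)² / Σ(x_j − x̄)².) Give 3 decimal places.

h = 0.417

x̄ = (25 + 30 + 35 + 40 + 45 + 50 + 55 + 60)/8 = 42.5
Σ(x − x̄)² = 306.25 + 156.25 + 56.25 + 6.25 + 6.25 + 56.25 + 156.25 + 306.25 = 1050
h = 1/8 + (-17.5)²/1050 = 0.125 + 0.291667 = 0.417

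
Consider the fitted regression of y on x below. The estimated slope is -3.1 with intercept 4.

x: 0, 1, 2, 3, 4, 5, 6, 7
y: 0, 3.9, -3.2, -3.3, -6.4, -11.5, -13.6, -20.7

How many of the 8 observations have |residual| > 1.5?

5

x=0: ŷ = 4 − 3.1·0 = 4; e = 0 − 4 = -4
x=1: ŷ = 4 − 3.1·1 = 0.9; e = 3.9 − 0.9 = 3
x=2: ŷ = 4 − 3.1·2 = -2.2; e = -3.2 − (-2.2) = -1
x=3: ŷ = 4 − 3.1·3 = -5.3; e = -3.3 − (-5.3) = 2
x=4: ŷ = 4 − 3.1·4 = -8.4; e = -6.4 − (-8.4) = 2
x=5: ŷ = 4 − 3.1·5 = -11.5; e = -11.5 − (-11.5) = 0
x=6: ŷ = 4 − 3.1·6 = -14.6; e = -13.6 − (-14.6) = 1
x=7: ŷ = 4 − 3.1·7 = -17.7; e = -20.7 − (-17.7) = -3
|e| > 1.5: x=0 (|e|=4), x=1 (|e|=3), x=3 (|e|=2), x=4 (|e|=2), x=7 (|e|=3) → 5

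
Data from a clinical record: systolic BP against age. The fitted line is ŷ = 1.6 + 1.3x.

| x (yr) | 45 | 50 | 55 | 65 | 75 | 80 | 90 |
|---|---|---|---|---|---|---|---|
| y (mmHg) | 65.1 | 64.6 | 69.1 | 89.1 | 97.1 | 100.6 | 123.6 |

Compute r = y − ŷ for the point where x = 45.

r = 5

ŷ = 1.6 + 1.3·45 = 60.1
r = 65.1 − 60.1 = 5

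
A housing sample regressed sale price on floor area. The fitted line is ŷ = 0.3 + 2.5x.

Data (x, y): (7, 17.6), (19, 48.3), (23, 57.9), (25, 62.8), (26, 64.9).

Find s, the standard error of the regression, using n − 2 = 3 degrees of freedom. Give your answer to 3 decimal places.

x=7: ŷ = 0.3 + 2.5·7 = 17.8; r = 17.6 − 17.8 = -0.2
x=19: ŷ = 0.3 + 2.5·19 = 47.8; r = 48.3 − 47.8 = 0.5
x=23: ŷ = 0.3 + 2.5·23 = 57.8; r = 57.9 − 57.8 = 0.1
x=25: ŷ = 0.3 + 2.5·25 = 62.8; r = 62.8 − 62.8 = 0
x=26: ŷ = 0.3 + 2.5·26 = 65.3; r = 64.9 − 65.3 = -0.4
SSE = 0.04 + 0.25 + 0.01 + 0 + 0.16 = 0.46
s = √(0.46/3) = √0.153333 ≈ 0.392

s = 0.392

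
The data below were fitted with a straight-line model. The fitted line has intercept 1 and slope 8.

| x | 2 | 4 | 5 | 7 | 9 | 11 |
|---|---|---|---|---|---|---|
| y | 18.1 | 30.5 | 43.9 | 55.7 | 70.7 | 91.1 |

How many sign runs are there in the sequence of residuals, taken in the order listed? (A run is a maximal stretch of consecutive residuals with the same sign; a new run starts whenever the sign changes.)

x=2: ŷ = 1 + 8·2 = 17; r = 18.1 − 17 = 1.1
x=4: ŷ = 1 + 8·4 = 33; r = 30.5 − 33 = -2.5
x=5: ŷ = 1 + 8·5 = 41; r = 43.9 − 41 = 2.9
x=7: ŷ = 1 + 8·7 = 57; r = 55.7 − 57 = -1.3
x=9: ŷ = 1 + 8·9 = 73; r = 70.7 − 73 = -2.3
x=11: ŷ = 1 + 8·11 = 89; r = 91.1 − 89 = 2.1
Signs: + − + − − +
Runs: +×1, −×1, +×1, −×2, +×1 → 5

5 runs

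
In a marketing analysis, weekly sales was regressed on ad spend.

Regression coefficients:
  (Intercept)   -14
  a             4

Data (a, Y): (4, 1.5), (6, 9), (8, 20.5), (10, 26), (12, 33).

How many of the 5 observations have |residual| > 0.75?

a=4: ŷ = -14 + 4·4 = 2; r = 1.5 − 2 = -0.5
a=6: ŷ = -14 + 4·6 = 10; r = 9 − 10 = -1
a=8: ŷ = -14 + 4·8 = 18; r = 20.5 − 18 = 2.5
a=10: ŷ = -14 + 4·10 = 26; r = 26 − 26 = 0
a=12: ŷ = -14 + 4·12 = 34; r = 33 − 34 = -1
|r| > 0.75: a=6 (|r|=1), a=8 (|r|=2.5), a=12 (|r|=1) → 3

3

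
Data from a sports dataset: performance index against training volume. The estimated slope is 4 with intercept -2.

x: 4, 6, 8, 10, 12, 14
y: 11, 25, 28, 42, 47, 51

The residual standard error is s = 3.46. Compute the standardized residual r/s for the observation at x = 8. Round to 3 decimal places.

ŷ = -2 + 4·8 = 30
r = 28 − 30 = -2
r/s = -2 / 3.46 = -0.578

-0.578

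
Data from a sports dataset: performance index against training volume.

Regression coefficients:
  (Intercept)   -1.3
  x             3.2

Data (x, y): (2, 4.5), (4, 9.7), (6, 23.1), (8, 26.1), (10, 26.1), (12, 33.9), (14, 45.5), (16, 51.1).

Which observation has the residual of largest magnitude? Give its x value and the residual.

x=2: ŷ = -1.3 + 3.2·2 = 5.1; e = 4.5 − 5.1 = -0.6
x=4: ŷ = -1.3 + 3.2·4 = 11.5; e = 9.7 − 11.5 = -1.8
x=6: ŷ = -1.3 + 3.2·6 = 17.9; e = 23.1 − 17.9 = 5.2
x=8: ŷ = -1.3 + 3.2·8 = 24.3; e = 26.1 − 24.3 = 1.8
x=10: ŷ = -1.3 + 3.2·10 = 30.7; e = 26.1 − 30.7 = -4.6
x=12: ŷ = -1.3 + 3.2·12 = 37.1; e = 33.9 − 37.1 = -3.2
x=14: ŷ = -1.3 + 3.2·14 = 43.5; e = 45.5 − 43.5 = 2
x=16: ŷ = -1.3 + 3.2·16 = 49.9; e = 51.1 − 49.9 = 1.2
Largest |e| is 5.2 at x = 6, residual 5.2.

x = 6, e = 5.2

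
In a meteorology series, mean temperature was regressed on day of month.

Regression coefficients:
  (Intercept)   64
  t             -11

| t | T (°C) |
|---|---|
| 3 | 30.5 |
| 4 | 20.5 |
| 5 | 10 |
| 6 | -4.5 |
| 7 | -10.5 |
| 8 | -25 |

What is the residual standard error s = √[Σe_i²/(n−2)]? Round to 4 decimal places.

s = 1.9365

t=3: T̂ = 64 − 11·3 = 31; e = 30.5 − 31 = -0.5
t=4: T̂ = 64 − 11·4 = 20; e = 20.5 − 20 = 0.5
t=5: T̂ = 64 − 11·5 = 9; e = 10 − 9 = 1
t=6: T̂ = 64 − 11·6 = -2; e = -4.5 − (-2) = -2.5
t=7: T̂ = 64 − 11·7 = -13; e = -10.5 − (-13) = 2.5
t=8: T̂ = 64 − 11·8 = -24; e = -25 − (-24) = -1
SSE = 0.25 + 0.25 + 1 + 6.25 + 6.25 + 1 = 15
s = √(15/4) = √3.75 ≈ 1.9365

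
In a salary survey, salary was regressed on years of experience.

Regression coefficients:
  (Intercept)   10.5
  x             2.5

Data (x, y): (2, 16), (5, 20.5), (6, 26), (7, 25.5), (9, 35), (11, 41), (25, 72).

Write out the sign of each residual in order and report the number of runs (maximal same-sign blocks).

x=2: ŷ = 10.5 + 2.5·2 = 15.5; e = 16 − 15.5 = 0.5
x=5: ŷ = 10.5 + 2.5·5 = 23; e = 20.5 − 23 = -2.5
x=6: ŷ = 10.5 + 2.5·6 = 25.5; e = 26 − 25.5 = 0.5
x=7: ŷ = 10.5 + 2.5·7 = 28; e = 25.5 − 28 = -2.5
x=9: ŷ = 10.5 + 2.5·9 = 33; e = 35 − 33 = 2
x=11: ŷ = 10.5 + 2.5·11 = 38; e = 41 − 38 = 3
x=25: ŷ = 10.5 + 2.5·25 = 73; e = 72 − 73 = -1
Signs: + − + − + + −
Runs: +×1, −×1, +×1, −×1, +×2, −×1 → 6

6 runs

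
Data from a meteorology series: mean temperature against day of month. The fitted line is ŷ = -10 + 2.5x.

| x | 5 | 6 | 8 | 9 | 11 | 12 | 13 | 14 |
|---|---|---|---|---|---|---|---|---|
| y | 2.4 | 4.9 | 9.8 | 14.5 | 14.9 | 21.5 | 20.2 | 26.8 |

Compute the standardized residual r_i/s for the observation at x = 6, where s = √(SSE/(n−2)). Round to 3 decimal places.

-0.053

x=5: ŷ = -10 + 2.5·5 = 2.5; r = 2.4 − 2.5 = -0.1
x=6: ŷ = -10 + 2.5·6 = 5; r = 4.9 − 5 = -0.1
x=8: ŷ = -10 + 2.5·8 = 10; r = 9.8 − 10 = -0.2
x=9: ŷ = -10 + 2.5·9 = 12.5; r = 14.5 − 12.5 = 2
x=11: ŷ = -10 + 2.5·11 = 17.5; r = 14.9 − 17.5 = -2.6
x=12: ŷ = -10 + 2.5·12 = 20; r = 21.5 − 20 = 1.5
x=13: ŷ = -10 + 2.5·13 = 22.5; r = 20.2 − 22.5 = -2.3
x=14: ŷ = -10 + 2.5·14 = 25; r = 26.8 − 25 = 1.8
SSE = 0.01 + 0.01 + 0.04 + 4 + 6.76 + 2.25 + 5.29 + 3.24 = 21.6
s = √(21.6/6) = 1.89737
r/s = -0.1 / 1.89737 = -0.053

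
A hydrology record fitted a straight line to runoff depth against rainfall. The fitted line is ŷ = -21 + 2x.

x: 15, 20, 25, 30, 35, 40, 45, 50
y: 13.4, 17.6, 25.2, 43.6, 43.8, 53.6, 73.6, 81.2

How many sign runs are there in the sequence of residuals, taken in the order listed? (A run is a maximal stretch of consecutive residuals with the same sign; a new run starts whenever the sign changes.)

x=15: ŷ = -21 + 2·15 = 9; r = 13.4 − 9 = 4.4
x=20: ŷ = -21 + 2·20 = 19; r = 17.6 − 19 = -1.4
x=25: ŷ = -21 + 2·25 = 29; r = 25.2 − 29 = -3.8
x=30: ŷ = -21 + 2·30 = 39; r = 43.6 − 39 = 4.6
x=35: ŷ = -21 + 2·35 = 49; r = 43.8 − 49 = -5.2
x=40: ŷ = -21 + 2·40 = 59; r = 53.6 − 59 = -5.4
x=45: ŷ = -21 + 2·45 = 69; r = 73.6 − 69 = 4.6
x=50: ŷ = -21 + 2·50 = 79; r = 81.2 − 79 = 2.2
Signs: + − − + − − + +
Runs: +×1, −×2, +×1, −×2, +×2 → 5

5 runs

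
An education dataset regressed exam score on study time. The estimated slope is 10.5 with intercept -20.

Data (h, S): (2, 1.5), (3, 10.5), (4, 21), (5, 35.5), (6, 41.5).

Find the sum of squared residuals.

SSE = 13.5

h=2: Ŝ = -20 + 10.5·2 = 1; e = 1.5 − 1 = 0.5
h=3: Ŝ = -20 + 10.5·3 = 11.5; e = 10.5 − 11.5 = -1
h=4: Ŝ = -20 + 10.5·4 = 22; e = 21 − 22 = -1
h=5: Ŝ = -20 + 10.5·5 = 32.5; e = 35.5 − 32.5 = 3
h=6: Ŝ = -20 + 10.5·6 = 43; e = 41.5 − 43 = -1.5
SSE = 0.25 + 1 + 1 + 9 + 2.25 = 13.5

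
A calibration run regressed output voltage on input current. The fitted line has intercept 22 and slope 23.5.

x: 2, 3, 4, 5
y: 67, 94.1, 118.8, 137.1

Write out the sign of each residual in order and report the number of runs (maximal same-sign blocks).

x=2: ŷ = 22 + 23.5·2 = 69; r = 67 − 69 = -2
x=3: ŷ = 22 + 23.5·3 = 92.5; r = 94.1 − 92.5 = 1.6
x=4: ŷ = 22 + 23.5·4 = 116; r = 118.8 − 116 = 2.8
x=5: ŷ = 22 + 23.5·5 = 139.5; r = 137.1 − 139.5 = -2.4
Signs: − + + −
Runs: −×1, +×2, −×1 → 3

3 runs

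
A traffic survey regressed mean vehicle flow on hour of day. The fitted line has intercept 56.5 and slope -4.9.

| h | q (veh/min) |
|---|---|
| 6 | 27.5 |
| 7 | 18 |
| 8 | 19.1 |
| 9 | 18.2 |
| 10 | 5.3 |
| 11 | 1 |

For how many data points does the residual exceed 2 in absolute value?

3

h=6: ŷ = 56.5 − 4.9·6 = 27.1; r = 27.5 − 27.1 = 0.4
h=7: ŷ = 56.5 − 4.9·7 = 22.2; r = 18 − 22.2 = -4.2
h=8: ŷ = 56.5 − 4.9·8 = 17.3; r = 19.1 − 17.3 = 1.8
h=9: ŷ = 56.5 − 4.9·9 = 12.4; r = 18.2 − 12.4 = 5.8
h=10: ŷ = 56.5 − 4.9·10 = 7.5; r = 5.3 − 7.5 = -2.2
h=11: ŷ = 56.5 − 4.9·11 = 2.6; r = 1 − 2.6 = -1.6
|r| > 2: h=7 (|r|=4.2), h=9 (|r|=5.8), h=10 (|r|=2.2) → 3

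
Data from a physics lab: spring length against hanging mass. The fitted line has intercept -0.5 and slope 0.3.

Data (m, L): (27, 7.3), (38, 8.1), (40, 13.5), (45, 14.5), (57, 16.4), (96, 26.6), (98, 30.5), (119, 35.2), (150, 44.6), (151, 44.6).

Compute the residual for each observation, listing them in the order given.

m=27: L̂ = -0.5 + 0.3·27 = 7.6; r = 7.3 − 7.6 = -0.3
m=38: L̂ = -0.5 + 0.3·38 = 10.9; r = 8.1 − 10.9 = -2.8
m=40: L̂ = -0.5 + 0.3·40 = 11.5; r = 13.5 − 11.5 = 2
m=45: L̂ = -0.5 + 0.3·45 = 13; r = 14.5 − 13 = 1.5
m=57: L̂ = -0.5 + 0.3·57 = 16.6; r = 16.4 − 16.6 = -0.2
m=96: L̂ = -0.5 + 0.3·96 = 28.3; r = 26.6 − 28.3 = -1.7
m=98: L̂ = -0.5 + 0.3·98 = 28.9; r = 30.5 − 28.9 = 1.6
m=119: L̂ = -0.5 + 0.3·119 = 35.2; r = 35.2 − 35.2 = 0
m=150: L̂ = -0.5 + 0.3·150 = 44.5; r = 44.6 − 44.5 = 0.1
m=151: L̂ = -0.5 + 0.3·151 = 44.8; r = 44.6 − 44.8 = -0.2

-0.3, -2.8, 2, 1.5, -0.2, -1.7, 1.6, 0, 0.1, -0.2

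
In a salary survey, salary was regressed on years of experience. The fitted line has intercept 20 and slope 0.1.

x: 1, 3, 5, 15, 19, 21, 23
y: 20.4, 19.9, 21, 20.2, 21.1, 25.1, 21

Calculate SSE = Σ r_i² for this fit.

SSE = 13.52

x=1: ŷ = 20 + 0.1·1 = 20.1; r = 20.4 − 20.1 = 0.3
x=3: ŷ = 20 + 0.1·3 = 20.3; r = 19.9 − 20.3 = -0.4
x=5: ŷ = 20 + 0.1·5 = 20.5; r = 21 − 20.5 = 0.5
x=15: ŷ = 20 + 0.1·15 = 21.5; r = 20.2 − 21.5 = -1.3
x=19: ŷ = 20 + 0.1·19 = 21.9; r = 21.1 − 21.9 = -0.8
x=21: ŷ = 20 + 0.1·21 = 22.1; r = 25.1 − 22.1 = 3
x=23: ŷ = 20 + 0.1·23 = 22.3; r = 21 − 22.3 = -1.3
SSE = 0.09 + 0.16 + 0.25 + 1.69 + 0.64 + 9 + 1.69 = 13.52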